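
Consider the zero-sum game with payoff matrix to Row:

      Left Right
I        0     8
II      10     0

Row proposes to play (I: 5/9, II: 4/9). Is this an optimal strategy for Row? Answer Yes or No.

Yes

Against Left this mix gives (5/9)·0 + (4/9)·10 = 40/9.
Against Right this mix gives (5/9)·8 + (4/9)·0 = 40/9.
All of Column's active replies (Left, Right) yield 40/9, and no column does worse for Row. The mix makes Column indifferent and guarantees 40/9, so it is optimal.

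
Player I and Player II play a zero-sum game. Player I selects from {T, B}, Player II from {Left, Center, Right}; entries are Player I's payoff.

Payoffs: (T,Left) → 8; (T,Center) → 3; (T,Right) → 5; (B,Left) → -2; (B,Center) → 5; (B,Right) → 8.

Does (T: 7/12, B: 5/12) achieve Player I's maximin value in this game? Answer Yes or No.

Against Left this mix gives (7/12)·8 + (5/12)·(-2) = 23/6.
Against Center this mix gives (7/12)·3 + (5/12)·5 = 23/6.
Against Right this mix gives (7/12)·5 + (5/12)·8 = 25/4.
All of Player II's active replies (Left, Center) yield 23/6, and no column does worse for Player I. The mix makes Player II indifferent and guarantees 23/6, so it is optimal.

Yes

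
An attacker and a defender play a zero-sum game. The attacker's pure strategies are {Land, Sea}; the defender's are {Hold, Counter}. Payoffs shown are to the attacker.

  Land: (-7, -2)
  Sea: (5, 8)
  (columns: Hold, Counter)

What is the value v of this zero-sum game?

Row minima: Land → -7, Sea → 5; maximin = 5.
Column maxima: Hold → 5, Counter → 8; minimax = 5.
Since maximin = minimax = 5, there is a saddle point and the value is 5.

5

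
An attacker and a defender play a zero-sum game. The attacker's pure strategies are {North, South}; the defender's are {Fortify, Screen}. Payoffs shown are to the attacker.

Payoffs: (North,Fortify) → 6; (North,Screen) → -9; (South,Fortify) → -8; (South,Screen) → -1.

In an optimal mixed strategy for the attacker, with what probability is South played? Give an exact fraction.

Row minima: North → -9, South → -8; maximin = -8.
Column maxima: Fortify → 6, Screen → -1; minimax = -1.
-8 ≠ -1, so there is no saddle point; optimal play is mixed.
Let the attacker play North with probability p. Expected payoff against Fortify: 6p + (-8)(1−p) = 14p − 8; against Screen: (-9)p + (-1)(1−p) = −8p − 1.
Setting these equal: 14p − 8 = −8p − 1 ⇒ 22p = 7 ⇒ p = 7/22, and the value is (14)·(7/22) − 8 = -39/11.
For the defender: with q = P(Fortify), equating North's and South's payoffs gives 15q − 9 = −7q − 1 ⇒ q = 4/11.

15/22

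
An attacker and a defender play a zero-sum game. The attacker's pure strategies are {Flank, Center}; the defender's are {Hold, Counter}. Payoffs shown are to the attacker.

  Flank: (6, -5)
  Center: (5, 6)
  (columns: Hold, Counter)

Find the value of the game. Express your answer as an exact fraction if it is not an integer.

61/12

Row minima: Flank → -5, Center → 5; maximin = 5.
Column maxima: Hold → 6, Counter → 6; minimax = 6.
5 ≠ 6, so there is no saddle point; optimal play is mixed.
Let the attacker play Flank with probability p. Expected payoff against Hold: 6p + 5(1−p) = p + 5; against Counter: (-5)p + 6(1−p) = −11p + 6.
Setting these equal: p + 5 = −11p + 6 ⇒ 12p = 1 ⇒ p = 1/12, and the value is (1)·(1/12) + 5 = 61/12.
For the defender: with q = P(Hold), equating Flank's and Center's payoffs gives 11q − 5 = −q + 6 ⇒ q = 11/12.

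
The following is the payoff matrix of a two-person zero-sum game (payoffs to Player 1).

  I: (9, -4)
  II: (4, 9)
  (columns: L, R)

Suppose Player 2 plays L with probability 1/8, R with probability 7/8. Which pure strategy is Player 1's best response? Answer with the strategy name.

II

Expected payoff of I: (1/8)·9 + (7/8)·(-4) = -19/8.
Expected payoff of II: (1/8)·4 + (7/8)·9 = 67/8.
The largest is 67/8, so Player 1's best response is II.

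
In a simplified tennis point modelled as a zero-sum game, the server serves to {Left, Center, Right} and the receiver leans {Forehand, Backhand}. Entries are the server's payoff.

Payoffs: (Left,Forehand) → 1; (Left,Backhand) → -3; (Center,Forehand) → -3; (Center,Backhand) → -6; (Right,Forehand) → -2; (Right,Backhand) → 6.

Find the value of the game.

0

Row minima: Left → -3, Center → -6, Right → -2; maximin = -2.
Column maxima: Forehand → 1, Backhand → 6; minimax = 1.
-2 ≠ 1, so there is no saddle point; optimal play is mixed.
Center is strictly dominated by Left, so the server never plays it.
On the remaining 2×2 (Left, Right vs Forehand, Backhand):
Let the server play Left with probability p. Expected payoff against Forehand: 1p + (-2)(1−p) = 3p − 2; against Backhand: (-3)p + 6(1−p) = −9p + 6.
Setting these equal: 3p − 2 = −9p + 6 ⇒ 12p = 8 ⇒ p = 2/3, and the value is (3)·(2/3) − 2 = 0.
For the receiver: with q = P(Forehand), equating Left's and Right's payoffs gives 4q − 3 = −8q + 6 ⇒ q = 3/4.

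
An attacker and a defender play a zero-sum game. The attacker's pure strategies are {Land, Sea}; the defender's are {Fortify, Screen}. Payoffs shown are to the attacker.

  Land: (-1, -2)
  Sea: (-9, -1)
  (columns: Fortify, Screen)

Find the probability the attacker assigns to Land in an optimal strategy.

Row minima: Land → -2, Sea → -9; maximin = -2.
Column maxima: Fortify → -1, Screen → -1; minimax = -1.
-2 ≠ -1, so there is no saddle point; optimal play is mixed.
Let the attacker play Land with probability p. Expected payoff against Fortify: (-1)p + (-9)(1−p) = 8p − 9; against Screen: (-2)p + (-1)(1−p) = −p − 1.
Setting these equal: 8p − 9 = −p − 1 ⇒ 9p = 8 ⇒ p = 8/9, and the value is (8)·(8/9) − 9 = -17/9.
For the defender: with q = P(Fortify), equating Land's and Sea's payoffs gives q − 2 = −8q − 1 ⇒ q = 1/9.

8/9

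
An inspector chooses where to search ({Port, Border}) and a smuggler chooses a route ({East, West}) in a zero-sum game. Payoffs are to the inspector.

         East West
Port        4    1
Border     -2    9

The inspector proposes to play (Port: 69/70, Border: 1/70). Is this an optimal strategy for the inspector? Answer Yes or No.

No

Against East this mix gives (69/70)·4 + (1/70)·(-2) = 137/35.
Against West this mix gives (69/70)·1 + (1/70)·9 = 39/35.
The smuggler will play West, holding the inspector to 39/35. Shifting weight toward the row that does better against West would raise this floor (the equalizing mix achieves 19/7 against both West and East), so the proposed strategy is not optimal.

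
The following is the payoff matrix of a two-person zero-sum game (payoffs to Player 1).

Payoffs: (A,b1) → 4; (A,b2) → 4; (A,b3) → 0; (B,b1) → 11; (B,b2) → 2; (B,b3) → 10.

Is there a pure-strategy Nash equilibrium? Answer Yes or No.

No

Row minima: A → 0, B → 2; maximin = 2.
Column maxima: b1 → 11, b2 → 4, b3 → 10; minimax = 4.
2 ≠ 4, so no pure-strategy equilibrium exists.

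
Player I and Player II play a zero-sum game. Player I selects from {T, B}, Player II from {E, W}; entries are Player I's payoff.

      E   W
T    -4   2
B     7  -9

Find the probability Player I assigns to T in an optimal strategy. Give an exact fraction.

Row minima: T → -4, B → -9; maximin = -4.
Column maxima: E → 7, W → 2; minimax = 2.
-4 ≠ 2, so there is no saddle point; optimal play is mixed.
Let Player I play T with probability p. Expected payoff against E: (-4)p + 7(1−p) = −11p + 7; against W: 2p + (-9)(1−p) = 11p − 9.
Setting these equal: −11p + 7 = 11p − 9 ⇒ −22p = -16 ⇒ p = 8/11, and the value is (-11)·(8/11) + 7 = -1.
For Player II: with q = P(E), equating T's and B's payoffs gives −6q + 2 = 16q − 9 ⇒ q = 1/2.

8/11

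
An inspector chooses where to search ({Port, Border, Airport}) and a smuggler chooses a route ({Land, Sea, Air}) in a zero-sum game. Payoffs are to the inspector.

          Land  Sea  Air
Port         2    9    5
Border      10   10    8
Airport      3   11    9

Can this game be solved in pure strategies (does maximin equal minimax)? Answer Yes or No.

No

Row minima: Port → 2, Border → 8, Airport → 3; maximin = 8.
Column maxima: Land → 10, Sea → 11, Air → 9; minimax = 9.
8 ≠ 9, so no pure-strategy equilibrium exists.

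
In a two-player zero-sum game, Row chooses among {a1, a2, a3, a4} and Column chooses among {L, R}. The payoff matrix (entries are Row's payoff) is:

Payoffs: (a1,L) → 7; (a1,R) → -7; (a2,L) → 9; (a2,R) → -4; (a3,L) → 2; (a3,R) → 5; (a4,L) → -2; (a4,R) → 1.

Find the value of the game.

53/16

Row minima: a1 → -7, a2 → -4, a3 → 2, a4 → -2; maximin = 2.
Column maxima: L → 9, R → 5; minimax = 5.
2 ≠ 5, so there is no saddle point; optimal play is mixed.
a1 is strictly dominated by a2, so Row never plays it.
a4 is strictly dominated by a3, so Row never plays it.
On the remaining 2×2 (a2, a3 vs L, R):
Let Row play a2 with probability p. Expected payoff against L: 9p + 2(1−p) = 7p + 2; against R: (-4)p + 5(1−p) = −9p + 5.
Setting these equal: 7p + 2 = −9p + 5 ⇒ 16p = 3 ⇒ p = 3/16, and the value is (7)·(3/16) + 2 = 53/16.
For Column: with q = P(L), equating a2's and a3's payoffs gives 13q − 4 = −3q + 5 ⇒ q = 9/16.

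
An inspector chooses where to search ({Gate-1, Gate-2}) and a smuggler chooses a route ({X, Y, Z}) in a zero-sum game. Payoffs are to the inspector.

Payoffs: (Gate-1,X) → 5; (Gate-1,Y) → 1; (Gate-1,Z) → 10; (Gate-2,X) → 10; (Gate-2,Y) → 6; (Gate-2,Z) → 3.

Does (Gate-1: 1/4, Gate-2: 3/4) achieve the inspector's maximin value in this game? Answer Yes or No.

Against X this mix gives (1/4)·5 + (3/4)·10 = 35/4.
Against Y this mix gives (1/4)·1 + (3/4)·6 = 19/4.
Against Z this mix gives (1/4)·10 + (3/4)·3 = 19/4.
All of the smuggler's active replies (Y, Z) yield 19/4, and no column does worse for the inspector. The mix makes the smuggler indifferent and guarantees 19/4, so it is optimal.

Yes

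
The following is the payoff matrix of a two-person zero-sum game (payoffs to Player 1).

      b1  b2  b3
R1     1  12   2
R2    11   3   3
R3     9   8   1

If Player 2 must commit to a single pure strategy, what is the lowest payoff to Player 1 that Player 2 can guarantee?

3

Column maxima: b1 → 11, b2 → 12, b3 → 3.
The smallest of these is 3.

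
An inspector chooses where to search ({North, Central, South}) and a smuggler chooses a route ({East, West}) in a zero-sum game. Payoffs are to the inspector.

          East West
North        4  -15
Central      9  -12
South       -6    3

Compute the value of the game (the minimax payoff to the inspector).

Row minima: North → -15, Central → -12, South → -6; maximin = -6.
Column maxima: East → 9, West → 3; minimax = 3.
-6 ≠ 3, so there is no saddle point; optimal play is mixed.
North is strictly dominated by Central, so the inspector never plays it.
On the remaining 2×2 (Central, South vs East, West):
Let the inspector play Central with probability p. Expected payoff against East: 9p + (-6)(1−p) = 15p − 6; against West: (-12)p + 3(1−p) = −15p + 3.
Setting these equal: 15p − 6 = −15p + 3 ⇒ 30p = 9 ⇒ p = 3/10, and the value is (15)·(3/10) − 6 = -3/2.
For the smuggler: with q = P(East), equating Central's and South's payoffs gives 21q − 12 = −9q + 3 ⇒ q = 1/2.

-3/2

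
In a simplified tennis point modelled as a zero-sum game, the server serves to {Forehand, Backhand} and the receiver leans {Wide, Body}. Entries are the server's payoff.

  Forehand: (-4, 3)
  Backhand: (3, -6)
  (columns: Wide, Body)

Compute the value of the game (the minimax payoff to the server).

Row minima: Forehand → -4, Backhand → -6; maximin = -4.
Column maxima: Wide → 3, Body → 3; minimax = 3.
-4 ≠ 3, so there is no saddle point; optimal play is mixed.
Let the server play Forehand with probability p. Expected payoff against Wide: (-4)p + 3(1−p) = −7p + 3; against Body: 3p + (-6)(1−p) = 9p − 6.
Setting these equal: −7p + 3 = 9p − 6 ⇒ −16p = -9 ⇒ p = 9/16, and the value is (-7)·(9/16) + 3 = -15/16.
For the receiver: with q = P(Wide), equating Forehand's and Backhand's payoffs gives −7q + 3 = 9q − 6 ⇒ q = 9/16.

-15/16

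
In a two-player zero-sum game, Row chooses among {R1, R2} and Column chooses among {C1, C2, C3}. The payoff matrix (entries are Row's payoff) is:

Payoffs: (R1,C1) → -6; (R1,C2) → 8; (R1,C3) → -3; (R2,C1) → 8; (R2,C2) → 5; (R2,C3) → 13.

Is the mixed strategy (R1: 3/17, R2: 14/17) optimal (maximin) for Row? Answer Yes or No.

Yes

Against C1 this mix gives (3/17)·(-6) + (14/17)·8 = 94/17.
Against C2 this mix gives (3/17)·8 + (14/17)·5 = 94/17.
Against C3 this mix gives (3/17)·(-3) + (14/17)·13 = 173/17.
All of Column's active replies (C1, C2) yield 94/17, and no column does worse for Row. The mix makes Column indifferent and guarantees 94/17, so it is optimal.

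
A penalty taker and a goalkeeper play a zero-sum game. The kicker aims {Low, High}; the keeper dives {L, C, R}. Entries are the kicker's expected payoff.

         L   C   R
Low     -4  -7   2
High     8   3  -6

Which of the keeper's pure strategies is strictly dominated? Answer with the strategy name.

L

C holds the kicker's payoff strictly below L in every row: -7 < -4, 3 < 8.
So L is strictly dominated for the keeper.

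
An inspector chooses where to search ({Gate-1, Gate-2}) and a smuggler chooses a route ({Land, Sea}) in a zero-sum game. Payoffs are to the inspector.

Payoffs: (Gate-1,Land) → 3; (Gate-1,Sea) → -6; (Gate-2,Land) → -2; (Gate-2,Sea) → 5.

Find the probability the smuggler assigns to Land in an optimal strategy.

11/16

Row minima: Gate-1 → -6, Gate-2 → -2; maximin = -2.
Column maxima: Land → 3, Sea → 5; minimax = 3.
-2 ≠ 3, so there is no saddle point; optimal play is mixed.
Let the inspector play Gate-1 with probability p. Expected payoff against Land: 3p + (-2)(1−p) = 5p − 2; against Sea: (-6)p + 5(1−p) = −11p + 5.
Setting these equal: 5p − 2 = −11p + 5 ⇒ 16p = 7 ⇒ p = 7/16, and the value is (5)·(7/16) − 2 = 3/16.
For the smuggler: with q = P(Land), equating Gate-1's and Gate-2's payoffs gives 9q − 6 = −7q + 5 ⇒ q = 11/16.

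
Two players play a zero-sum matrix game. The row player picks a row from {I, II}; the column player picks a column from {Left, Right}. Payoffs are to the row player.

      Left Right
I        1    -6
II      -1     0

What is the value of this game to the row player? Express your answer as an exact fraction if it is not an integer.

Row minima: I → -6, II → -1; maximin = -1.
Column maxima: Left → 1, Right → 0; minimax = 0.
-1 ≠ 0, so there is no saddle point; optimal play is mixed.
Let the row player play I with probability p. Expected payoff against Left: 1p + (-1)(1−p) = 2p − 1; against Right: (-6)p + 0(1−p) = −6p.
Setting these equal: 2p − 1 = −6p ⇒ 8p = 1 ⇒ p = 1/8, and the value is (2)·(1/8) − 1 = -3/4.
For the column player: with q = P(Left), equating I's and II's payoffs gives 7q − 6 = −q ⇒ q = 3/4.

-3/4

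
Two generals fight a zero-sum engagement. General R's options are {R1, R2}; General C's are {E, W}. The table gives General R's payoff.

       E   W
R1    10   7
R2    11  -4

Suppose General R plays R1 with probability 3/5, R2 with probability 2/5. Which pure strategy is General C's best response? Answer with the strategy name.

If General C plays E, General R's expected payoff is (3/5)·10 + (2/5)·11 = 52/5.
If General C plays W, General R's expected payoff is (3/5)·7 + (2/5)·(-4) = 13/5.
General C minimizes General R's payoff; the smallest is 13/5, so the best response is W.

W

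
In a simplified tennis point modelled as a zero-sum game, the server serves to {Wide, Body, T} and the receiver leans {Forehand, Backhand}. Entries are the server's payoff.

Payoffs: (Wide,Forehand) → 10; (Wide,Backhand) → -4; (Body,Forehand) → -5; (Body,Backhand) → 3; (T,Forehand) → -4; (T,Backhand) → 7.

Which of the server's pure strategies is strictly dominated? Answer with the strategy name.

T gives a strictly higher payoff than Body against every column: -4 > -5, 7 > 3.
So Body is strictly dominated and the server never plays it.

Body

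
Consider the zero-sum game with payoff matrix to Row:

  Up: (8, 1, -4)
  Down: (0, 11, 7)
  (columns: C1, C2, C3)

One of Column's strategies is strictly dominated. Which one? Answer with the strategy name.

C2

C3 holds Row's payoff strictly below C2 in every row: -4 < 1, 7 < 11.
So C2 is strictly dominated for Column.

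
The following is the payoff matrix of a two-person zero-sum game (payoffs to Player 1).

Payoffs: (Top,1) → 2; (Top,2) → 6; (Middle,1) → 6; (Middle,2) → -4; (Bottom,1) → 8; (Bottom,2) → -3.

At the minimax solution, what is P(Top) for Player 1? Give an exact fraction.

11/15

Row minima: Top → 2, Middle → -4, Bottom → -3; maximin = 2.
Column maxima: 1 → 8, 2 → 6; minimax = 6.
2 ≠ 6, so there is no saddle point; optimal play is mixed.
Middle is strictly dominated by Bottom, so Player 1 never plays it.
On the remaining 2×2 (Top, Bottom vs 1, 2):
Let Player 1 play Top with probability p. Expected payoff against 1: 2p + 8(1−p) = −6p + 8; against 2: 6p + (-3)(1−p) = 9p − 3.
Setting these equal: −6p + 8 = 9p − 3 ⇒ −15p = -11 ⇒ p = 11/15, and the value is (-6)·(11/15) + 8 = 18/5.
For Player 2: with q = P(1), equating Top's and Bottom's payoffs gives −4q + 6 = 11q − 3 ⇒ q = 3/5.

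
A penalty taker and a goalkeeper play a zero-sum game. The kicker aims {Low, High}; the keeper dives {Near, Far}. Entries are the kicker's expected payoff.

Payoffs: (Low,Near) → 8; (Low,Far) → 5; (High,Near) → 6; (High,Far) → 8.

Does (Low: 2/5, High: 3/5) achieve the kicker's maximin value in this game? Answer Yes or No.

Against Near this mix gives (2/5)·8 + (3/5)·6 = 34/5.
Against Far this mix gives (2/5)·5 + (3/5)·8 = 34/5.
All of the keeper's active replies (Near, Far) yield 34/5, and no column does worse for the kicker. The mix makes the keeper indifferent and guarantees 34/5, so it is optimal.

Yes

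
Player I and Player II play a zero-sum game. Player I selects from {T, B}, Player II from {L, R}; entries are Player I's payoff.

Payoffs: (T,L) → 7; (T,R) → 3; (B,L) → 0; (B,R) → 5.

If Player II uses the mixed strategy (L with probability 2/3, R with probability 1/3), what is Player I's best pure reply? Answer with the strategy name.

T

Expected payoff of T: (2/3)·7 + (1/3)·3 = 17/3.
Expected payoff of B: (2/3)·0 + (1/3)·5 = 5/3.
The largest is 17/3, so Player I's best response is T.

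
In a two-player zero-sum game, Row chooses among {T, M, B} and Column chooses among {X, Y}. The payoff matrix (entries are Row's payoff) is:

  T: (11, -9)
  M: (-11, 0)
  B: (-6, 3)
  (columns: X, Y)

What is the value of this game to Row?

-21/29

Row minima: T → -9, M → -11, B → -6; maximin = -6.
Column maxima: X → 11, Y → 3; minimax = 3.
-6 ≠ 3, so there is no saddle point; optimal play is mixed.
M is strictly dominated by B, so Row never plays it.
On the remaining 2×2 (T, B vs X, Y):
Let Row play T with probability p. Expected payoff against X: 11p + (-6)(1−p) = 17p − 6; against Y: (-9)p + 3(1−p) = −12p + 3.
Setting these equal: 17p − 6 = −12p + 3 ⇒ 29p = 9 ⇒ p = 9/29, and the value is (17)·(9/29) − 6 = -21/29.
For Column: with q = P(X), equating T's and B's payoffs gives 20q − 9 = −9q + 3 ⇒ q = 12/29.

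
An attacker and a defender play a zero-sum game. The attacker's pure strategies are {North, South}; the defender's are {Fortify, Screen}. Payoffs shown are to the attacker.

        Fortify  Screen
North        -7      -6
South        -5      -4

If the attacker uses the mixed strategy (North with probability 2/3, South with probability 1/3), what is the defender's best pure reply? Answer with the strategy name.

Fortify

If the defender plays Fortify, the attacker's expected payoff is (2/3)·(-7) + (1/3)·(-5) = -19/3.
If the defender plays Screen, the attacker's expected payoff is (2/3)·(-6) + (1/3)·(-4) = -16/3.
The defender minimizes the attacker's payoff; the smallest is -19/3, so the best response is Fortify.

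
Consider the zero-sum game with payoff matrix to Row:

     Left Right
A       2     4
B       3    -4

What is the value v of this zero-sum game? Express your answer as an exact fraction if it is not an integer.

Row minima: A → 2, B → -4; maximin = 2.
Column maxima: Left → 3, Right → 4; minimax = 3.
2 ≠ 3, so there is no saddle point; optimal play is mixed.
Let Row play A with probability p. Expected payoff against Left: 2p + 3(1−p) = −p + 3; against Right: 4p + (-4)(1−p) = 8p − 4.
Setting these equal: −p + 3 = 8p − 4 ⇒ −9p = -7 ⇒ p = 7/9, and the value is (-1)·(7/9) + 3 = 20/9.
For Column: with q = P(Left), equating A's and B's payoffs gives −2q + 4 = 7q − 4 ⇒ q = 8/9.

20/9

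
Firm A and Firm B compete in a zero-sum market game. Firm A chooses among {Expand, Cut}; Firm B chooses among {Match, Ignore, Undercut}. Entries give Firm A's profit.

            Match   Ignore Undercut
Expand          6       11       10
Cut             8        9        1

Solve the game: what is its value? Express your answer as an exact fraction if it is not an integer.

74/11

Row minima: Expand → 6, Cut → 1; maximin = 6.
Column maxima: Match → 8, Ignore → 11, Undercut → 10; minimax = 8.
6 ≠ 8, so there is no saddle point; optimal play is mixed.
Ignore is strictly dominated by Match (it gives Firm A strictly more in every row), so Firm B never plays it.
On the remaining 2×2 (Expand, Cut vs Match, Undercut):
Let Firm A play Expand with probability p. Expected payoff against Match: 6p + 8(1−p) = −2p + 8; against Undercut: 10p + 1(1−p) = 9p + 1.
Setting these equal: −2p + 8 = 9p + 1 ⇒ −11p = -7 ⇒ p = 7/11, and the value is (-2)·(7/11) + 8 = 74/11.
For Firm B: with q = P(Match), equating Expand's and Cut's payoffs gives −4q + 10 = 7q + 1 ⇒ q = 9/11.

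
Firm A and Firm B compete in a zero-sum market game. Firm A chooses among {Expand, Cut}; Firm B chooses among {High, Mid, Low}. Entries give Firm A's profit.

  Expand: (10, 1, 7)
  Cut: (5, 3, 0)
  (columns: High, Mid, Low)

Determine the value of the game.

7/3

Row minima: Expand → 1, Cut → 0; maximin = 1.
Column maxima: High → 10, Mid → 3, Low → 7; minimax = 3.
1 ≠ 3, so there is no saddle point; optimal play is mixed.
High is strictly dominated by Mid (it gives Firm A strictly more in every row), so Firm B never plays it.
On the remaining 2×2 (Expand, Cut vs Mid, Low):
Let Firm A play Expand with probability p. Expected payoff against Mid: 1p + 3(1−p) = −2p + 3; against Low: 7p + 0(1−p) = 7p.
Setting these equal: −2p + 3 = 7p ⇒ −9p = -3 ⇒ p = 1/3, and the value is (-2)·(1/3) + 3 = 7/3.
For Firm B: with q = P(Mid), equating Expand's and Cut's payoffs gives −6q + 7 = 3q ⇒ q = 7/9.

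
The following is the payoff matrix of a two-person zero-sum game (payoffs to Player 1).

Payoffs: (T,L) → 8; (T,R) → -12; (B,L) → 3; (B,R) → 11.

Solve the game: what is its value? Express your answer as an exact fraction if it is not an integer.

31/7

Row minima: T → -12, B → 3; maximin = 3.
Column maxima: L → 8, R → 11; minimax = 8.
3 ≠ 8, so there is no saddle point; optimal play is mixed.
Let Player 1 play T with probability p. Expected payoff against L: 8p + 3(1−p) = 5p + 3; against R: (-12)p + 11(1−p) = −23p + 11.
Setting these equal: 5p + 3 = −23p + 11 ⇒ 28p = 8 ⇒ p = 2/7, and the value is (5)·(2/7) + 3 = 31/7.
For Player 2: with q = P(L), equating T's and B's payoffs gives 20q − 12 = −8q + 11 ⇒ q = 23/28.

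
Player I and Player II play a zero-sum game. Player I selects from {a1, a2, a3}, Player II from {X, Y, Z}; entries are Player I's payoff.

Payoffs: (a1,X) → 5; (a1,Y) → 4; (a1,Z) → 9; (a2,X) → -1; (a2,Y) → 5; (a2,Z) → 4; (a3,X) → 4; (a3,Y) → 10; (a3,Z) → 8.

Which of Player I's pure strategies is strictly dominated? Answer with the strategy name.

a2

a3 gives a strictly higher payoff than a2 against every column: 4 > -1, 10 > 5, 8 > 4.
So a2 is strictly dominated and Player I never plays it.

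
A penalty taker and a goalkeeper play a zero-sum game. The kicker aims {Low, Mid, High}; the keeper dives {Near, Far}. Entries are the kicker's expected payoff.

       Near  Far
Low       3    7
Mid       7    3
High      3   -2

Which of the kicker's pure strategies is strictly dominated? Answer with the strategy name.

High

Mid gives a strictly higher payoff than High against every column: 7 > 3, 3 > -2.
So High is strictly dominated and the kicker never plays it.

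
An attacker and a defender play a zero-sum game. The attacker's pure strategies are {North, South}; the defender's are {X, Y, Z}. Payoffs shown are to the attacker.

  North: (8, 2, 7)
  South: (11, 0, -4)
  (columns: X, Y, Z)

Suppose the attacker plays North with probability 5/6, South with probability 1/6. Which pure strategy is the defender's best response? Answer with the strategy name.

Y

If the defender plays X, the attacker's expected payoff is (5/6)·8 + (1/6)·11 = 17/2.
If the defender plays Y, the attacker's expected payoff is (5/6)·2 + (1/6)·0 = 5/3.
If the defender plays Z, the attacker's expected payoff is (5/6)·7 + (1/6)·(-4) = 31/6.
The defender minimizes the attacker's payoff; the smallest is 5/3, so the best response is Y.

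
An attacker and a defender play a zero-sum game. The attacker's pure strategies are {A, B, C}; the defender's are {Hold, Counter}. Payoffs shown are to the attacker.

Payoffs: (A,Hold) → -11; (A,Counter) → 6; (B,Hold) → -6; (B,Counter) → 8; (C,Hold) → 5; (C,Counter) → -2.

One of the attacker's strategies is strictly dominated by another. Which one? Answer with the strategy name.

A

B gives a strictly higher payoff than A against every column: -6 > -11, 8 > 6.
So A is strictly dominated and the attacker never plays it.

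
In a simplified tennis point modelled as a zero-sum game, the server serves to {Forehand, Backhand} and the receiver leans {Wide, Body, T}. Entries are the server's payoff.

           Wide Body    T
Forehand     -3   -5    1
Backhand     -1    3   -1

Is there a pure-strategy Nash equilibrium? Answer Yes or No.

Row minima: Forehand → -5, Backhand → -1; maximin = -1.
Column maxima: Wide → -1, Body → 3, T → 1; minimax = -1.
maximin = minimax = -1, so a saddle point exists.

Yes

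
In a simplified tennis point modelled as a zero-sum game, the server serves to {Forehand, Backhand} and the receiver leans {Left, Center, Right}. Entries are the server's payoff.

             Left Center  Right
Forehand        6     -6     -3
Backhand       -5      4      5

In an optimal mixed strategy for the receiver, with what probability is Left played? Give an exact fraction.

10/21

Row minima: Forehand → -6, Backhand → -5; maximin = -5.
Column maxima: Left → 6, Center → 4, Right → 5; minimax = 4.
-5 ≠ 4, so there is no saddle point; optimal play is mixed.
Right is strictly dominated by Center (it gives the server strictly more in every row), so the receiver never plays it.
On the remaining 2×2 (Forehand, Backhand vs Left, Center):
Let the server play Forehand with probability p. Expected payoff against Left: 6p + (-5)(1−p) = 11p − 5; against Center: (-6)p + 4(1−p) = −10p + 4.
Setting these equal: 11p − 5 = −10p + 4 ⇒ 21p = 9 ⇒ p = 3/7, and the value is (11)·(3/7) − 5 = -2/7.
For the receiver: with q = P(Left), equating Forehand's and Backhand's payoffs gives 12q − 6 = −9q + 4 ⇒ q = 10/21.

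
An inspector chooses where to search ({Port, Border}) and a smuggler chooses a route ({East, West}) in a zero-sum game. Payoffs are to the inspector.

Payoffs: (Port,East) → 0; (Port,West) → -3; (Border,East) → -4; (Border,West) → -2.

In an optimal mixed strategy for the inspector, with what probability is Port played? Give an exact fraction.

2/5

Row minima: Port → -3, Border → -4; maximin = -3.
Column maxima: East → 0, West → -2; minimax = -2.
-3 ≠ -2, so there is no saddle point; optimal play is mixed.
Let the inspector play Port with probability p. Expected payoff against East: 0p + (-4)(1−p) = 4p − 4; against West: (-3)p + (-2)(1−p) = −p − 2.
Setting these equal: 4p − 4 = −p − 2 ⇒ 5p = 2 ⇒ p = 2/5, and the value is (4)·(2/5) − 4 = -12/5.
For the smuggler: with q = P(East), equating Port's and Border's payoffs gives 3q − 3 = −2q − 2 ⇒ q = 1/5.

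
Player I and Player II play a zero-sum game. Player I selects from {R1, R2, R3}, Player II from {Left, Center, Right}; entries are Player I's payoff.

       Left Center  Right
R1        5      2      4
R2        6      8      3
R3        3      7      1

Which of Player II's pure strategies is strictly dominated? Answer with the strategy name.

Right holds Player I's payoff strictly below Left in every row: 4 < 5, 3 < 6, 1 < 3.
So Left is strictly dominated for Player II.

Left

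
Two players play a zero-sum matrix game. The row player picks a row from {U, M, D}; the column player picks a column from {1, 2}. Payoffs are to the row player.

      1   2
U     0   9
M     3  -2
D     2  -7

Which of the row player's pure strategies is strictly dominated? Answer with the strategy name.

M gives a strictly higher payoff than D against every column: 3 > 2, -2 > -7.
So D is strictly dominated and the row player never plays it.

D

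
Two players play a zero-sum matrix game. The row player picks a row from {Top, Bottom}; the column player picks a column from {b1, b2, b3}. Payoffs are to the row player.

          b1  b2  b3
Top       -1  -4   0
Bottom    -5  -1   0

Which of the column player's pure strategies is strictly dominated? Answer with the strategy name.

b1 holds the row player's payoff strictly below b3 in every row: -1 < 0, -5 < 0.
So b3 is strictly dominated for the column player.

b3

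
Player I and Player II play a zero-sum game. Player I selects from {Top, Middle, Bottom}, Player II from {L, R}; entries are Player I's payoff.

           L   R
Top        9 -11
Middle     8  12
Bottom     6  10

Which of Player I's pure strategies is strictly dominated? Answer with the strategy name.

Middle gives a strictly higher payoff than Bottom against every column: 8 > 6, 12 > 10.
So Bottom is strictly dominated and Player I never plays it.

Bottom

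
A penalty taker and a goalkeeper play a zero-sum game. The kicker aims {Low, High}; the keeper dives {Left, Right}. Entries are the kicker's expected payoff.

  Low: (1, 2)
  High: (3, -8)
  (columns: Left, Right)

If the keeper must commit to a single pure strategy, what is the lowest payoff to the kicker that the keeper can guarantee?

Column maxima: Left → 3, Right → 2.
The smallest of these is 2.

2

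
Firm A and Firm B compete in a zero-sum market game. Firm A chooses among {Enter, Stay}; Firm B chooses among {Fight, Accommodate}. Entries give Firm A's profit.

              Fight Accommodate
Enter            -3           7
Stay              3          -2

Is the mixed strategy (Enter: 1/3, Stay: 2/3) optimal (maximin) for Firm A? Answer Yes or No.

Against Fight this mix gives (1/3)·(-3) + (2/3)·3 = 1.
Against Accommodate this mix gives (1/3)·7 + (2/3)·(-2) = 1.
All of Firm B's active replies (Fight, Accommodate) yield 1, and no column does worse for Firm A. The mix makes Firm B indifferent and guarantees 1, so it is optimal.

Yes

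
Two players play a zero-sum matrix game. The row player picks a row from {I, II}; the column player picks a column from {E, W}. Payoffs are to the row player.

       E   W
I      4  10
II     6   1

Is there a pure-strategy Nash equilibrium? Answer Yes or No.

Row minima: I → 4, II → 1; maximin = 4.
Column maxima: E → 6, W → 10; minimax = 6.
4 ≠ 6, so no pure-strategy equilibrium exists.

No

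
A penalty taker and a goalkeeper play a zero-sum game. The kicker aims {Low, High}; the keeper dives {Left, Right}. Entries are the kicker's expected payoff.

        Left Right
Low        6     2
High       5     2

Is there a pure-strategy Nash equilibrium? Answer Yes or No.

Row minima: Low → 2, High → 2; maximin = 2.
Column maxima: Left → 6, Right → 2; minimax = 2.
maximin = minimax = 2, so a saddle point exists.

Yes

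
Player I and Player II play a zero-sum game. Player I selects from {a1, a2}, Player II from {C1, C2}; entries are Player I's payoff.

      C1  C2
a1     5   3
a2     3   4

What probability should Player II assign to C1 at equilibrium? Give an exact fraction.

Row minima: a1 → 3, a2 → 3; maximin = 3.
Column maxima: C1 → 5, C2 → 4; minimax = 4.
3 ≠ 4, so there is no saddle point; optimal play is mixed.
Let Player I play a1 with probability p. Expected payoff against C1: 5p + 3(1−p) = 2p + 3; against C2: 3p + 4(1−p) = −p + 4.
Setting these equal: 2p + 3 = −p + 4 ⇒ 3p = 1 ⇒ p = 1/3, and the value is (2)·(1/3) + 3 = 11/3.
For Player II: with q = P(C1), equating a1's and a2's payoffs gives 2q + 3 = −q + 4 ⇒ q = 1/3.

1/3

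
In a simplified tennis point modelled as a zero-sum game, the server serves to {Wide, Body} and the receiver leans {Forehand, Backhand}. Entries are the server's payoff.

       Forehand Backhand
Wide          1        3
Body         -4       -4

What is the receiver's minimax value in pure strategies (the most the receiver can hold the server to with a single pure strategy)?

Column maxima: Forehand → 1, Backhand → 3.
The smallest of these is 1.

1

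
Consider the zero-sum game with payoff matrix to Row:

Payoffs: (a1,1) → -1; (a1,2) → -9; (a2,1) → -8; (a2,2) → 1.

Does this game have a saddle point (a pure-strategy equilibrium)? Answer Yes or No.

Row minima: a1 → -9, a2 → -8; maximin = -8.
Column maxima: 1 → -1, 2 → 1; minimax = -1.
-8 ≠ -1, so no pure-strategy equilibrium exists.

No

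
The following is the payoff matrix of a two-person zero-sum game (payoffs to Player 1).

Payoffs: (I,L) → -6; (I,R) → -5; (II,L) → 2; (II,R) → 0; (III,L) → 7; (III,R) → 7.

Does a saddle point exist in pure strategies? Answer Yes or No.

Row minima: I → -6, II → 0, III → 7; maximin = 7.
Column maxima: L → 7, R → 7; minimax = 7.
maximin = minimax = 7, so a saddle point exists.

Yes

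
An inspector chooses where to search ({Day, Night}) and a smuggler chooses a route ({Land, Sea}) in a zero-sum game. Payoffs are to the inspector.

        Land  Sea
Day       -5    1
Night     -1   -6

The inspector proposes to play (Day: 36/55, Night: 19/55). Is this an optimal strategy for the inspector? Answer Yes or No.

No

Against Land this mix gives (36/55)·(-5) + (19/55)·(-1) = -199/55.
Against Sea this mix gives (36/55)·1 + (19/55)·(-6) = -78/55.
The smuggler will play Land, holding the inspector to -199/55. Shifting weight toward the row that does better against Land would raise this floor (the equalizing mix achieves -31/11 against both Land and Sea), so the proposed strategy is not optimal.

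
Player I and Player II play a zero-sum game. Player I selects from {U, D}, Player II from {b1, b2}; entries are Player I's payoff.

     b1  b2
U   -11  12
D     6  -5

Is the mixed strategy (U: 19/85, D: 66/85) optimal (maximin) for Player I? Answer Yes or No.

Against b1 this mix gives (19/85)·(-11) + (66/85)·6 = 11/5.
Against b2 this mix gives (19/85)·12 + (66/85)·(-5) = -6/5.
Player II will play b2, holding Player I to -6/5. Shifting weight toward the row that does better against b2 would raise this floor (the equalizing mix achieves 1/2 against both b2 and b1), so the proposed strategy is not optimal.

No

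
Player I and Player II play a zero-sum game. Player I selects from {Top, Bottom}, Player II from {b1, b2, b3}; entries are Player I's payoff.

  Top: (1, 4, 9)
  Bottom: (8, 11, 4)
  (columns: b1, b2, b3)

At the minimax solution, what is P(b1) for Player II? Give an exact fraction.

Row minima: Top → 1, Bottom → 4; maximin = 4.
Column maxima: b1 → 8, b2 → 11, b3 → 9; minimax = 8.
4 ≠ 8, so there is no saddle point; optimal play is mixed.
b2 is strictly dominated by b1 (it gives Player I strictly more in every row), so Player II never plays it.
On the remaining 2×2 (Top, Bottom vs b1, b3):
Let Player I play Top with probability p. Expected payoff against b1: 1p + 8(1−p) = −7p + 8; against b3: 9p + 4(1−p) = 5p + 4.
Setting these equal: −7p + 8 = 5p + 4 ⇒ −12p = -4 ⇒ p = 1/3, and the value is (-7)·(1/3) + 8 = 17/3.
For Player II: with q = P(b1), equating Top's and Bottom's payoffs gives −8q + 9 = 4q + 4 ⇒ q = 5/12.

5/12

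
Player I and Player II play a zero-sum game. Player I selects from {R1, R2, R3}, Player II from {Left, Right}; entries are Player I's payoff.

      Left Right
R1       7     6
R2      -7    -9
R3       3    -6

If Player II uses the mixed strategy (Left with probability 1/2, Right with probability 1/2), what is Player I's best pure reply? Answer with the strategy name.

R1

Expected payoff of R1: (1/2)·7 + (1/2)·6 = 13/2.
Expected payoff of R2: (1/2)·(-7) + (1/2)·(-9) = -8.
Expected payoff of R3: (1/2)·3 + (1/2)·(-6) = -3/2.
The largest is 13/2, so Player I's best response is R1.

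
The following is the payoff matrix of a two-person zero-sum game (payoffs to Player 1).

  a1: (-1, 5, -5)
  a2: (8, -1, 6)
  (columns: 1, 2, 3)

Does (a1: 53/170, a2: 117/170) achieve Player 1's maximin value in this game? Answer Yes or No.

Against 1 this mix gives (53/170)·(-1) + (117/170)·8 = 883/170.
Against 2 this mix gives (53/170)·5 + (117/170)·(-1) = 74/85.
Against 3 this mix gives (53/170)·(-5) + (117/170)·6 = 437/170.
Player 2 will play 2, holding Player 1 to 74/85. Shifting weight toward the row that does better against 2 would raise this floor (the equalizing mix achieves 25/17 against both 2 and 3), so the proposed strategy is not optimal.

No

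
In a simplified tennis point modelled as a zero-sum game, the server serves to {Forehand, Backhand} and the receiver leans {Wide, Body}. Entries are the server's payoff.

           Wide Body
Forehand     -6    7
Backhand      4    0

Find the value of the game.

Row minima: Forehand → -6, Backhand → 0; maximin = 0.
Column maxima: Wide → 4, Body → 7; minimax = 4.
0 ≠ 4, so there is no saddle point; optimal play is mixed.
Let the server play Forehand with probability p. Expected payoff against Wide: (-6)p + 4(1−p) = −10p + 4; against Body: 7p + 0(1−p) = 7p.
Setting these equal: −10p + 4 = 7p ⇒ −17p = -4 ⇒ p = 4/17, and the value is (-10)·(4/17) + 4 = 28/17.
For the receiver: with q = P(Wide), equating Forehand's and Backhand's payoffs gives −13q + 7 = 4q ⇒ q = 7/17.

28/17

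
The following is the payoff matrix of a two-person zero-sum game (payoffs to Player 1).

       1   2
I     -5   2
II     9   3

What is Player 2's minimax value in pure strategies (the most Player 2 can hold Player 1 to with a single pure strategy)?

Column maxima: 1 → 9, 2 → 3.
The smallest of these is 3.

3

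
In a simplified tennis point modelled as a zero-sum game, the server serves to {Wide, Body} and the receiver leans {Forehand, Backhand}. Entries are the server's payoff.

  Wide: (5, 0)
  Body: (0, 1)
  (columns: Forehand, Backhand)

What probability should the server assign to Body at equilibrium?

5/6

Row minima: Wide → 0, Body → 0; maximin = 0.
Column maxima: Forehand → 5, Backhand → 1; minimax = 1.
0 ≠ 1, so there is no saddle point; optimal play is mixed.
Let the server play Wide with probability p. Expected payoff against Forehand: 5p + 0(1−p) = 5p; against Backhand: 0p + 1(1−p) = −p + 1.
Setting these equal: 5p = −p + 1 ⇒ 6p = 1 ⇒ p = 1/6, and the value is (5)·(1/6) = 5/6.
For the receiver: with q = P(Forehand), equating Wide's and Body's payoffs gives 5q = −q + 1 ⇒ q = 1/6.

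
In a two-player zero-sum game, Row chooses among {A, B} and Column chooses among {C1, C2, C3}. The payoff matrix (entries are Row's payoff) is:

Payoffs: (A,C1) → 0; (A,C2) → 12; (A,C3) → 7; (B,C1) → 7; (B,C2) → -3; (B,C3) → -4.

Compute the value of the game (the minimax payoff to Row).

Row minima: A → 0, B → -4; maximin = 0.
Column maxima: C1 → 7, C2 → 12, C3 → 7; minimax = 7.
0 ≠ 7, so there is no saddle point; optimal play is mixed.
C2 is strictly dominated by C3 (it gives Row strictly more in every row), so Column never plays it.
On the remaining 2×2 (A, B vs C1, C3):
Let Row play A with probability p. Expected payoff against C1: 0p + 7(1−p) = −7p + 7; against C3: 7p + (-4)(1−p) = 11p − 4.
Setting these equal: −7p + 7 = 11p − 4 ⇒ −18p = -11 ⇒ p = 11/18, and the value is (-7)·(11/18) + 7 = 49/18.
For Column: with q = P(C1), equating A's and B's payoffs gives −7q + 7 = 11q − 4 ⇒ q = 11/18.

49/18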